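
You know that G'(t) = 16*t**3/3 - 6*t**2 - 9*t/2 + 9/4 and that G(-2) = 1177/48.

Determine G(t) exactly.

G(t) = ((8*t**2 - 6*t - 9)**2 - 48)/48

G'(t) matches the chain-rule pattern g'(h)*h' with inner function h(t) = 4*t**2/3 - t - 3/2; substituting u = h(t) collapses the integral.
A general antiderivative is 3*(4*t**2/3 - t - 3/2)**2/4 + C.
The condition gives C = 1177/48 - (1225/48) = -1.
So G(t) = ((8*t**2 - 6*t - 9)**2 - 48)/48.
Check: d/dt[((8*t**2 - 6*t - 9)**2 - 48)/48] = 16*t**3/3 - 6*t**2 - 9*t/2 + 9/4 = G'(t).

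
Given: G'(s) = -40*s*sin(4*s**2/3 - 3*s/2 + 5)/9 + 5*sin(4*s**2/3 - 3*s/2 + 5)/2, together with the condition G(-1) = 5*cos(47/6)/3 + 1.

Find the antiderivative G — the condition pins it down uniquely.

G(s) = (5*cos(4*s**2/3 - 3*s/2 + 5) + 3)/3

The substitution u = 4*s**2/3 - 3*s/2 + 5 works: G'(s) is exactly (dG/du)*(du/ds) for that inner function.
A general antiderivative is 5*cos(4*s**2/3 - 3*s/2 + 5)/3 + C.
The condition gives C = 5*cos(47/6)/3 + 1 - (5*cos(47/6)/3) = 1.
So G(s) = (5*cos(4*s**2/3 - 3*s/2 + 5) + 3)/3.
Check: d/ds[(5*cos(4*s**2/3 - 3*s/2 + 5) + 3)/3] = -40*s*sin(4*s**2/3 - 3*s/2 + 5)/9 + 5*sin(4*s**2/3 - 3*s/2 + 5)/2 = G'(s).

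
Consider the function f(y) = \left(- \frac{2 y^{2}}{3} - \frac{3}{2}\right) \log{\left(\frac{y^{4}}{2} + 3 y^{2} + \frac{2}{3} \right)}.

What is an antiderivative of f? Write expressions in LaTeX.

An antiderivative is F(y) = \frac{8 y^{3}}{27} + \frac{10 y}{3} + \left(- \frac{2 y^{3}}{9} - \frac{3 y}{2}\right) \log{\left(\frac{y^{4}}{2} + 3 y^{2} + \frac{2}{3} \right)} - 2 \sqrt{\frac{41}{108} - \frac{37 \sqrt{69}}{2916}} \operatorname{atan}{\left(\frac{921 y}{4 \sqrt{69} \sqrt{1107 - 37 \sqrt{69}} + 45 \sqrt{1107 - 37 \sqrt{69}}} \right)} + 2 \sqrt{\frac{37 \sqrt{69}}{2916} + \frac{41}{108}} \operatorname{atan}{\left(\frac{921 y}{- 45 \sqrt{37 \sqrt{69} + 1107} + 4 \sqrt{69} \sqrt{37 \sqrt{69} + 1107}} \right)}.

A first test for any F(y): its y-derivative must equal f(y) identically.
Check: d/dy[\frac{8 y^{3}}{27} + \frac{10 y}{3} + \left(- \frac{2 y^{3}}{9} - \frac{3 y}{2}\right) \log{\left(\frac{y^{4}}{2} + 3 y^{2} + \frac{2}{3} \right)} - 2 \sqrt{\frac{41}{108} - \frac{37 \sqrt{69}}{2916}} \operatorname{atan}{\left(\frac{921 y}{4 \sqrt{69} \sqrt{1107 - 37 \sqrt{69}} + 45 \sqrt{1107 - 37 \sqrt{69}}} \right)} + 2 \sqrt{\frac{37 \sqrt{69}}{2916} + \frac{41}{108}} \operatorname{atan}{\left(\frac{921 y}{- 45 \sqrt{37 \sqrt{69} + 1107} + 4 \sqrt{69} \sqrt{37 \sqrt{69} + 1107}} \right)}] = - \frac{2 y^{2} \log{\left(\frac{y^{4}}{2} + 3 y^{2} + \frac{2}{3} \right)}}{3} - \frac{3 \log{\left(\frac{y^{4}}{2} + 3 y^{2} + \frac{2}{3} \right)}}{2}, which equals f(y).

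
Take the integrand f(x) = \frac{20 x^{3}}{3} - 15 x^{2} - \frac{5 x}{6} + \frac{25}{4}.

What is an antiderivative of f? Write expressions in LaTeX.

An antiderivative is F(x) = \frac{5 x^{4}}{3} - 5 x^{3} - \frac{5 x^{2}}{12} + \frac{25 x}{4}.

f matches the chain-rule pattern g'(h)*h' with inner function h(x) = - x^{2} + \frac{3 x}{2} + \frac{5}{4}; substituting u = h(x) collapses the integral.
Check: d/dx[\frac{5 x^{4}}{3} - 5 x^{3} - \frac{5 x^{2}}{12} + \frac{25 x}{4}] = \frac{20 x^{3}}{3} - 15 x^{2} - \frac{5 x}{6} + \frac{25}{4} = f(x).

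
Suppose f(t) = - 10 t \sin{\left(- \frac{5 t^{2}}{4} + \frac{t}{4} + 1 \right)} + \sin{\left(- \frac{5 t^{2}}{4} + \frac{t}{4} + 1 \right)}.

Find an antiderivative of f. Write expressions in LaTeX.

An antiderivative is F(t) = - 4 \cos{\left(- \frac{5 t^{2}}{4} + \frac{t}{4} + 1 \right)}.

f matches the chain-rule pattern g'(h)*h' with inner function h(t) = - \frac{5 t^{2}}{4} + \frac{t}{4} + 1; substituting u = h(t) collapses the integral.
Check: d/dt[- 4 \cos{\left(- \frac{5 t^{2}}{4} + \frac{t}{4} + 1 \right)}] = - 10 t \sin{\left(- \frac{5 t^{2}}{4} + \frac{t}{4} + 1 \right)} + \sin{\left(- \frac{5 t^{2}}{4} + \frac{t}{4} + 1 \right)} = f(t).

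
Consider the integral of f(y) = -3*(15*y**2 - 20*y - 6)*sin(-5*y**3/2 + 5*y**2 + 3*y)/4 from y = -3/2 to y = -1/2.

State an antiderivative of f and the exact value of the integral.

The substitution u = -5*y**3/2 + 5*y**2 + 3*y works: f is exactly (dF/du)*(du/dy) for that inner function.
F(y) = -3*cos(-5*y**3/2 + 5*y**2 + 3*y)/2 is an antiderivative of f.
Check: d/dy[-3*cos(-5*y**3/2 + 5*y**2 + 3*y)/2] = -45*y**2*sin(-5*y**3/2 + 5*y**2 + 3*y)/4 + 15*y*sin(-5*y**3/2 + 5*y**2 + 3*y) + 9*sin(-5*y**3/2 + 5*y**2 + 3*y)/2, which equals f(y).
F(-1/2) = -3*cos(1/16)/2; F(-3/2) = -3*cos(243/16)/2.
Integral = F(-1/2) - F(-3/2) = -3*cos(1/16)/2 + 3*cos(243/16)/2.

Antiderivative: F(y) = -3*cos(-5*y**3/2 + 5*y**2 + 3*y)/2; value = -3*cos(1/16)/2 + 3*cos(243/16)/2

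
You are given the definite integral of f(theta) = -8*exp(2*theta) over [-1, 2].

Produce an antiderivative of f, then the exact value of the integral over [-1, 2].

For F(theta) to be correct the identity F'(theta) - f(theta) = 0 must hold.
F(theta) = -4*exp(2*theta) is an antiderivative of f.
Check: d/dtheta[-4*exp(2*theta)] = -8*exp(2*theta) = f(theta).
F(2) = -4*exp(4); F(-1) = -4*exp(-2).
Integral = F(2) - F(-1) = -4*exp(4) + 4*exp(-2).

Antiderivative: F(theta) = -4*exp(2*theta); value = -4*exp(4) + 4*exp(-2)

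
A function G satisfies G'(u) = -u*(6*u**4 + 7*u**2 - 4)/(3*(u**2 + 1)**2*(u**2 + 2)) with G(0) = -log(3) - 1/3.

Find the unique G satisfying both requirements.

G(u) = -(6*u**2*log(3*u**2/2 + 3) - 3*u**2 + 6*log(3*u**2/2 + 3) + 2)/(6*(u**2 + 1))

A first test for any G(u): its u-derivative must equal the given G'(u).
A general antiderivative is -log(3*u**2/2 + 3) - 5/(3*(2*u**2 + 2)) + C.
The condition gives C = -log(3) - 1/3 - (-log(3) - 5/6) = 1/2.
So G(u) = -(6*u**2*log(3*u**2/2 + 3) - 3*u**2 + 6*log(3*u**2/2 + 3) + 2)/(6*(u**2 + 1)).
Check: d/du[-(6*u**2*log(3*u**2/2 + 3) - 3*u**2 + 6*log(3*u**2/2 + 3) + 2)/(6*(u**2 + 1))] = (-6*u**5 - 7*u**3 + 4*u)/(3*u**6 + 12*u**4 + 15*u**2 + 6), which equals G'(u).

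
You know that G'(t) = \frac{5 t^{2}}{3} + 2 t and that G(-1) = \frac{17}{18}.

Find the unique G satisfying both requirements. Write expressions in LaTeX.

Integrate term by term and add the pieces.
A general antiderivative is \frac{5 t^{3}}{9} + t^{2} + C.
The condition gives C = \frac{17}{18} - (\frac{4}{9}) = \frac{1}{2}.
So G(t) = \frac{10 t^{3} + 18 t^{2} + 9}{18}.
Check: d/dt[\frac{10 t^{3} + 18 t^{2} + 9}{18}] = \frac{5 t^{2}}{3} + 2 t = G'(t).

G(t) = \frac{10 t^{3} + 18 t^{2} + 9}{18}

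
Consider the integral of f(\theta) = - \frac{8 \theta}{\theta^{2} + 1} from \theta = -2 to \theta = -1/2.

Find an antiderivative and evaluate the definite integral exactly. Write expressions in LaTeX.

f matches the chain-rule pattern g'(h)*h' with inner function h(\theta) = 3 \theta^{2} + 3; substituting u = h(\theta) collapses the integral.
F(\theta) = - 4 \log{\left(3 \theta^{2} + 3 \right)} is an antiderivative of f.
Check: d/d\theta[- 4 \log{\left(3 \theta^{2} + 3 \right)}] = - \frac{8 \theta}{\theta^{2} + 1} = f(\theta).
F(-1/2) = - 4 \log{\left(\frac{15}{4} \right)}; F(-2) = - 4 \log{\left(15 \right)}.
Integral = F(-1/2) - F(-2) = - 4 \log{\left(\frac{15}{4} \right)} + 4 \log{\left(15 \right)}.

Antiderivative: F(\theta) = - 4 \log{\left(3 \theta^{2} + 3 \right)}; value = - 4 \log{\left(\frac{15}{4} \right)} + 4 \log{\left(15 \right)}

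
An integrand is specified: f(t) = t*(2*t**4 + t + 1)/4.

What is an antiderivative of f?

A first test for any F(t): its t-derivative must equal f(t) identically.
Check: d/dt[t**6/12 + t**3/12 + t**2/8] = t**5/2 + t**2/4 + t/4, which equals f(t).

An antiderivative is F(t) = t**6/12 + t**3/12 + t**2/8.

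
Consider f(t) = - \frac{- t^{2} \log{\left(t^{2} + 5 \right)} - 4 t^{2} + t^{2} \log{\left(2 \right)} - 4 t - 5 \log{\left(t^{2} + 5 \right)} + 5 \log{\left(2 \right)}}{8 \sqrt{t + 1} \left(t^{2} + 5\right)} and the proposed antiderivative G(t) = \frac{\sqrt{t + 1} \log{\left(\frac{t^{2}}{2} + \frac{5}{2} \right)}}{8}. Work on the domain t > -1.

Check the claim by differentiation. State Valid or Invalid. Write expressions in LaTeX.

d/dt[G] = \frac{t^{2} \log{\left(t^{2} + 5 \right)} - t^{2} \log{\left(2 \right)} + 4 t^{2} + 4 t + 5 \log{\left(t^{2} + 5 \right)} - 5 \log{\left(2 \right)}}{16 t^{2} \sqrt{t + 1} + 80 \sqrt{t + 1}}
d/dt[G] - f(t) = \frac{- t^{2} \sqrt{t + 1} \log{\left(t^{2} + 5 \right)} - 4 t^{2} \sqrt{t + 1} + t^{2} \sqrt{t + 1} \log{\left(2 \right)} - 4 t \sqrt{t + 1} - 5 \sqrt{t + 1} \log{\left(t^{2} + 5 \right)} + 5 \sqrt{t + 1} \log{\left(2 \right)}}{16 t^{3} + 16 t^{2} + 80 t + 80} != 0.

Invalid: d/dt[G] - f = \frac{- t^{2} \sqrt{t + 1} \log{\left(t^{2} + 5 \right)} - 4 t^{2} \sqrt{t + 1} + t^{2} \sqrt{t + 1} \log{\left(2 \right)} - 4 t \sqrt{t + 1} - 5 \sqrt{t + 1} \log{\left(t^{2} + 5 \right)} + 5 \sqrt{t + 1} \log{\left(2 \right)}}{16 t^{3} + 16 t^{2} + 80 t + 80}, which is not 0.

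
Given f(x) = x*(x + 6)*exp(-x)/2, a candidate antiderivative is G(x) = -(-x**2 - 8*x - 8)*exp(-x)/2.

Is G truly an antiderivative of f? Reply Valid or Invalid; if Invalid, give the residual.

Invalid: d/dx[G] - f = (-x**2 - 6*x)*exp(-x), which is not 0.

d/dx[G] = (-x**2 - 6*x)*exp(-x)/2
d/dx[G] - f(x) = (-x**2 - 6*x)*exp(-x) != 0.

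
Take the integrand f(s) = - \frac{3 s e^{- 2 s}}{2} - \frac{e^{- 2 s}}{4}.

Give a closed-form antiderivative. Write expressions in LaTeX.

Recognize the product-rule pattern: f = u'v + uv' with u = \frac{3 s}{4} + \frac{1}{2}, v = e^{- 2 s}, so integration by parts undoes it.
Check: d/ds[\frac{\left(3 s + 2\right) e^{- 2 s}}{4}] = \frac{\left(- 6 s - 1\right) e^{- 2 s}}{4}, which equals f(s).

An antiderivative is F(s) = \frac{\left(3 s + 2\right) e^{- 2 s}}{4}.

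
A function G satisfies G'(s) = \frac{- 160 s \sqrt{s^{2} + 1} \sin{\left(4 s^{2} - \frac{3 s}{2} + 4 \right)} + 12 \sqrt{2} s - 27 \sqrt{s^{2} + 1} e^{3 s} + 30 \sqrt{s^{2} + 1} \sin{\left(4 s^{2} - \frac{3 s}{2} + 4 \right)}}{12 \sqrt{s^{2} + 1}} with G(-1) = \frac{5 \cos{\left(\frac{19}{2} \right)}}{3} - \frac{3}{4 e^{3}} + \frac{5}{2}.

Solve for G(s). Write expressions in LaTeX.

Recover the given G'(s) by differentiating a candidate G(s); any mismatch rules it out.
A general antiderivative is \sqrt{2 s^{2} + 2} - \frac{3 e^{3 s}}{4} + \frac{5 \cos{\left(4 s^{2} - \frac{3 s}{2} + 4 \right)}}{3} + C.
The condition gives C = \frac{5 \cos{\left(\frac{19}{2} \right)}}{3} - \frac{3}{4 e^{3}} + \frac{5}{2} - (\frac{5 \cos{\left(\frac{19}{2} \right)}}{3} - \frac{3}{4 e^{3}} + 2) = \frac{1}{2}.
So G(s) = \sqrt{2} \sqrt{s^{2} + 1} - \frac{3 e^{3 s}}{4} + \frac{5 \cos{\left(4 s^{2} - \frac{3 s}{2} + 4 \right)}}{3} + \frac{1}{2}.
Check: d/ds[\sqrt{2} \sqrt{s^{2} + 1} - \frac{3 e^{3 s}}{4} + \frac{5 \cos{\left(4 s^{2} - \frac{3 s}{2} + 4 \right)}}{3} + \frac{1}{2}] = \frac{- 160 s \sqrt{s^{2} + 1} \sin{\left(4 s^{2} - \frac{3 s}{2} + 4 \right)} + 12 \sqrt{2} s - 27 \sqrt{s^{2} + 1} e^{3 s} + 30 \sqrt{s^{2} + 1} \sin{\left(4 s^{2} - \frac{3 s}{2} + 4 \right)}}{12 \sqrt{s^{2} + 1}} = G'(s).

G(s) = \sqrt{2} \sqrt{s^{2} + 1} - \frac{3 e^{3 s}}{4} + \frac{5 \cos{\left(4 s^{2} - \frac{3 s}{2} + 4 \right)}}{3} + \frac{1}{2}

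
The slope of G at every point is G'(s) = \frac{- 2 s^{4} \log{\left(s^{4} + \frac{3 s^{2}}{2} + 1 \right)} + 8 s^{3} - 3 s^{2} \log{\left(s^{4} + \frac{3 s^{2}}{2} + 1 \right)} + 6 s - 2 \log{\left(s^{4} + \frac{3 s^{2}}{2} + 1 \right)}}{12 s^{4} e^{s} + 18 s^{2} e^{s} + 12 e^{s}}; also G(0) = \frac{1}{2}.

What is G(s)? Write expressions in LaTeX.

Recognize the product-rule pattern: G'(s) = u'v + uv' with u = \frac{e^{- s}}{6}, v = \log{\left(s^{4} + \frac{3 s^{2}}{2} + 1 \right)}, so integration by parts undoes it.
A general antiderivative is \frac{e^{- s} \log{\left(s^{4} + \frac{3 s^{2}}{2} + 1 \right)}}{6} + C.
The condition gives C = \frac{1}{2} - (0) = \frac{1}{2}.
So G(s) = \frac{\left(3 e^{s} + \log{\left(s^{4} + \frac{3 s^{2}}{2} + 1 \right)}\right) e^{- s}}{6}.
Check: d/ds[\frac{\left(3 e^{s} + \log{\left(s^{4} + \frac{3 s^{2}}{2} + 1 \right)}\right) e^{- s}}{6}] = \frac{- 2 s^{4} \log{\left(s^{4} + \frac{3 s^{2}}{2} + 1 \right)} + 8 s^{3} - 3 s^{2} \log{\left(s^{4} + \frac{3 s^{2}}{2} + 1 \right)} + 6 s - 2 \log{\left(s^{4} + \frac{3 s^{2}}{2} + 1 \right)}}{12 s^{4} e^{s} + 18 s^{2} e^{s} + 12 e^{s}} = G'(s).

G(s) = \frac{\left(3 e^{s} + \log{\left(s^{4} + \frac{3 s^{2}}{2} + 1 \right)}\right) e^{- s}}{6}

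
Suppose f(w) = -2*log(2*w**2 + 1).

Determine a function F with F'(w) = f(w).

An antiderivative is F(w) = -2*w*log(2*w**2 + 1) + 4*w - 2*sqrt(2)*atan(sqrt(2)*w).

Whatever form F(w) takes, F'(w) = f(w) is non-negotiable.
Check: d/dw[-2*w*log(2*w**2 + 1) + 4*w - 2*sqrt(2)*atan(sqrt(2)*w)] = -2*log(2*w**2 + 1) = f(w).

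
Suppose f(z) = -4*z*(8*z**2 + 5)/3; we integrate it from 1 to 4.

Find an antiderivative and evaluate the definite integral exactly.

Antiderivative: F(z) = -8*z**4/3 - 10*z**2/3; value = -730

f matches the chain-rule pattern g'(h)*h' with inner function h(z) = -2*z**2 - 5/4; substituting u = h(z) collapses the integral.
F(z) = -8*z**4/3 - 10*z**2/3 is an antiderivative of f.
Check: d/dz[-8*z**4/3 - 10*z**2/3] = -32*z**3/3 - 20*z/3, which equals f(z).
F(4) = -736; F(1) = -6.
Integral = F(4) - F(1) = -730.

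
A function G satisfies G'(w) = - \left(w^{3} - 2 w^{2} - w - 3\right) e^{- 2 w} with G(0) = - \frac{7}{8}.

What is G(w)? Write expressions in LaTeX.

G'(w) has the shape u'v + uv' for u = \frac{w^{3}}{2} - \frac{w^{2}}{4} - \frac{3 w}{4} - \frac{15}{8} and v = e^{- 2 w} — it is the derivative of the product u*v.
A general antiderivative is \frac{\left(4 w^{3} - 2 w^{2} - 6 w - 15\right) e^{- 2 w}}{8} + C.
The condition gives C = - \frac{7}{8} - (- \frac{15}{8}) = 1.
So G(w) = \frac{w^{3} e^{- 2 w}}{2} - \frac{w^{2} e^{- 2 w}}{4} - \frac{3 w e^{- 2 w}}{4} + 1 - \frac{15 e^{- 2 w}}{8}.
Check: d/dw[\frac{w^{3} e^{- 2 w}}{2} - \frac{w^{2} e^{- 2 w}}{4} - \frac{3 w e^{- 2 w}}{4} + 1 - \frac{15 e^{- 2 w}}{8}] = \left(- w^{3} + 2 w^{2} + w + 3\right) e^{- 2 w}, which equals G'(w).

G(w) = \frac{w^{3} e^{- 2 w}}{2} - \frac{w^{2} e^{- 2 w}}{4} - \frac{3 w e^{- 2 w}}{4} + 1 - \frac{15 e^{- 2 w}}{8}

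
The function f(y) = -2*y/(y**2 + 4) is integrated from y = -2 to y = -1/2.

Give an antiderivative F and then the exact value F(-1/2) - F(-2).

f matches the chain-rule pattern g'(h)*h' with inner function h(y) = y**2/2 + 2; substituting u = h(y) collapses the integral.
F(y) = -log(y**2/2 + 2) is an antiderivative of f.
Check: d/dy[-log(y**2/2 + 2)] = -2*y/(y**2 + 4) = f(y).
F(-1/2) = -log(17/8); F(-2) = -log(4).
Integral = F(-1/2) - F(-2) = -log(17/8) + log(4).

Antiderivative: F(y) = -log(y**2/2 + 2); value = -log(17/8) + log(4)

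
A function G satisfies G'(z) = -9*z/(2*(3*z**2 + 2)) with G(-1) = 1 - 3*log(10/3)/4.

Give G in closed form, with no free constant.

G'(z) matches the chain-rule pattern g'(h)*h' with inner function h(z) = 2*z**2 + 4/3; substituting u = h(z) collapses the integral.
A general antiderivative is -3*log(2*z**2 + 4/3)/4 + C.
The condition gives C = 1 - 3*log(10/3)/4 - (-3*log(10/3)/4) = 1.
So G(z) = -3*log(z**2 + 2/3)/4 - 3*log(2)/4 + 1.
Check: d/dz[-3*log(z**2 + 2/3)/4 - 3*log(2)/4 + 1] = -9*z/(6*z**2 + 4), which equals G'(z).

G(z) = -3*log(z**2 + 2/3)/4 - 3*log(2)/4 + 1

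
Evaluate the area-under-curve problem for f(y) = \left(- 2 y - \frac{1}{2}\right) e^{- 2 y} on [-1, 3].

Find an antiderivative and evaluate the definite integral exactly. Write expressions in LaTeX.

Antiderivative: F(y) = \frac{\left(4 y + 3\right) e^{- 2 y}}{4}; value = \frac{15}{4 e^{6}} + \frac{e^{2}}{4}

Recognize the product-rule pattern: f = u'v + uv' with u = y + \frac{3}{4}, v = e^{- 2 y}, so integration by parts undoes it.
F(y) = \frac{\left(4 y + 3\right) e^{- 2 y}}{4} is an antiderivative of f.
Check: d/dy[\frac{\left(4 y + 3\right) e^{- 2 y}}{4}] = \frac{\left(- 4 y - 1\right) e^{- 2 y}}{2}, which equals f(y).
F(3) = \frac{15}{4 e^{6}}; F(-1) = - \frac{e^{2}}{4}.
Integral = F(3) - F(-1) = \frac{15}{4 e^{6}} + \frac{e^{2}}{4}.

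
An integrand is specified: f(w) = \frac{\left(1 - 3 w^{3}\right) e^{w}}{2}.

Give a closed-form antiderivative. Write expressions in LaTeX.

f has the shape u'v + uv' for u = - \frac{3 w^{3}}{2} + \frac{9 w^{2}}{2} - 9 w + \frac{19}{2} and v = e^{w} — it is the derivative of the product u*v.
Check: d/dw[\frac{\left(- 3 w^{3} + 9 w^{2} - 18 w + 19\right) e^{w}}{2}] = - \frac{3 w^{3} e^{w}}{2} + \frac{e^{w}}{2}, which equals f(w).

An antiderivative is F(w) = \frac{\left(- 3 w^{3} + 9 w^{2} - 18 w + 19\right) e^{w}}{2}.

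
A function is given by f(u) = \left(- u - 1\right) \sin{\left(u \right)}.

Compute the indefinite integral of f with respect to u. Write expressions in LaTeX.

F(u) = u \cos{\left(u \right)} - \sin{\left(u \right)} + \cos{\left(u \right)} + C

A candidate is checked by its d/du: the result must match f(u).
Check: d/du[u \cos{\left(u \right)} - \sin{\left(u \right)} + \cos{\left(u \right)}] = - u \sin{\left(u \right)} - \sin{\left(u \right)}, which equals f(u).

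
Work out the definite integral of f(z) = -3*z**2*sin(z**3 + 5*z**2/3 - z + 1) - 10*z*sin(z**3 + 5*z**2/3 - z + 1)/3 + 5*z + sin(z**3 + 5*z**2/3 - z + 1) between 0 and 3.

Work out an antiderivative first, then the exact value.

The integrand splits into summands that can be handled one at a time.
F(z) = (5*z**2 + 2*cos(z**3 + 5*z**2/3 - z + 1))/2 is an antiderivative of f.
Check: d/dz[(5*z**2 + 2*cos(z**3 + 5*z**2/3 - z + 1))/2] = -3*z**2*sin(z**3 + 5*z**2/3 - z + 1) - 10*z*sin(z**3 + 5*z**2/3 - z + 1)/3 + 5*z + sin(z**3 + 5*z**2/3 - z + 1) = f(z).
F(3) = cos(40) + 45/2; F(0) = cos(1).
Integral = F(3) - F(0) = cos(40) - cos(1) + 45/2.

Antiderivative: F(z) = (5*z**2 + 2*cos(z**3 + 5*z**2/3 - z + 1))/2; value = cos(40) - cos(1) + 45/2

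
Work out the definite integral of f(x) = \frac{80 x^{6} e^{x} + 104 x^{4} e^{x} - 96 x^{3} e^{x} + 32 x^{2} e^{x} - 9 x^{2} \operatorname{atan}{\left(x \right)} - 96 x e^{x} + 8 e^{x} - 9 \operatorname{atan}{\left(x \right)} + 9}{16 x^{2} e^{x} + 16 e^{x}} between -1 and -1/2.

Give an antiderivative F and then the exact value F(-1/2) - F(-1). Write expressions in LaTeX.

A first test for any F(x): its x-derivative must equal f(x) identically.
F(x) = \frac{\left(16 x^{5} e^{x} + 8 x^{3} e^{x} - 48 x^{2} e^{x} + 8 x e^{x} + 24 e^{x} + 9 \operatorname{atan}{\left(x \right)}\right) e^{- x}}{16} is an antiderivative of f.
Check: d/dx[\frac{\left(16 x^{5} e^{x} + 8 x^{3} e^{x} - 48 x^{2} e^{x} + 8 x e^{x} + 24 e^{x} + 9 \operatorname{atan}{\left(x \right)}\right) e^{- x}}{16}] = \frac{80 x^{6} e^{x} + 104 x^{4} e^{x} - 96 x^{3} e^{x} + 32 x^{2} e^{x} - 9 x^{2} \operatorname{atan}{\left(x \right)} - 96 x e^{x} + 8 e^{x} - 9 \operatorname{atan}{\left(x \right)} + 9}{16 x^{2} e^{x} + 16 e^{x}} = f(x).
F(-1/2) = - \frac{9 e^{\frac{1}{2}} \operatorname{atan}{\left(\frac{1}{2} \right)}}{16} + \frac{13}{32}; F(-1) = - \frac{7}{2} - \frac{9 e \pi}{64}.
Integral = F(-1/2) - F(-1) = - \frac{9 e^{\frac{1}{2}} \operatorname{atan}{\left(\frac{1}{2} \right)}}{16} + \frac{9 e \pi}{64} + \frac{125}{32}.

Antiderivative: F(x) = \frac{\left(16 x^{5} e^{x} + 8 x^{3} e^{x} - 48 x^{2} e^{x} + 8 x e^{x} + 24 e^{x} + 9 \operatorname{atan}{\left(x \right)}\right) e^{- x}}{16}; value = - \frac{9 e^{\frac{1}{2}} \operatorname{atan}{\left(\frac{1}{2} \right)}}{16} + \frac{9 e \pi}{64} + \frac{125}{32}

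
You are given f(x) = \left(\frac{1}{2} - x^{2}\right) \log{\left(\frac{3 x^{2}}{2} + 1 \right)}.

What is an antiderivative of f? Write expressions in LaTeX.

An antiderivative is F(x) = - \frac{18 x^{3} \log{\left(\frac{3 x^{2}}{2} + 1 \right)} - 12 x^{3} - 27 x \log{\left(\frac{3 x^{2}}{2} + 1 \right)} + 78 x - 26 \sqrt{6} \operatorname{atan}{\left(\frac{\sqrt{6} x}{2} \right)}}{54}.

Check any antiderivative F(x) by computing F'(x) and comparing it with f(x).
Check: d/dx[- \frac{18 x^{3} \log{\left(\frac{3 x^{2}}{2} + 1 \right)} - 12 x^{3} - 27 x \log{\left(\frac{3 x^{2}}{2} + 1 \right)} + 78 x - 26 \sqrt{6} \operatorname{atan}{\left(\frac{\sqrt{6} x}{2} \right)}}{54}] = - x^{2} \log{\left(\frac{3 x^{2}}{2} + 1 \right)} + \frac{\log{\left(\frac{3 x^{2}}{2} + 1 \right)}}{2}, which equals f(x).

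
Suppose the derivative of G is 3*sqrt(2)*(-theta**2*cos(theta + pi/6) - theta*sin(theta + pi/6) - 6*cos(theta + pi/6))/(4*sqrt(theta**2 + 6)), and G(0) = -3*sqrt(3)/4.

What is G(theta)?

G(theta) = -3*sqrt(2)*sqrt(theta**2 + 6)*sin(theta + pi/6)/4

Recognize the product-rule pattern: G'(theta) = u'v + uv' with u = -3*sqrt(theta**2/2 + 3)/2, v = sin(theta + pi/6), so integration by parts undoes it.
A general antiderivative is -3*sqrt(theta**2/2 + 3)*sin(theta + pi/6)/2 + C.
The condition gives C = -3*sqrt(3)/4 - (-3*sqrt(3)/4) = 0.
So G(theta) = -3*sqrt(2)*sqrt(theta**2 + 6)*sin(theta + pi/6)/4.
Check: d/dtheta[-3*sqrt(2)*sqrt(theta**2 + 6)*sin(theta + pi/6)/4] = (-3*sqrt(2)*theta**2*cos(theta + pi/6) - 3*sqrt(2)*theta*sin(theta + pi/6) - 18*sqrt(2)*cos(theta + pi/6))/(4*sqrt(theta**2 + 6)), which equals G'(theta).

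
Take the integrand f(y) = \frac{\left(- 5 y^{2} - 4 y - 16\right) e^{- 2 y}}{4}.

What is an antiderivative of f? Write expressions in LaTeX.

f has the shape u'v + uv' for u = \frac{5 y^{2}}{8} + \frac{9 y}{8} + \frac{41}{16} and v = e^{- 2 y} — it is the derivative of the product u*v.
Check: d/dy[\frac{\left(10 y^{2} + 18 y + 41\right) e^{- 2 y}}{16}] = \frac{\left(- 5 y^{2} - 4 y - 16\right) e^{- 2 y}}{4} = f(y).

An antiderivative is F(y) = \frac{\left(10 y^{2} + 18 y + 41\right) e^{- 2 y}}{16}.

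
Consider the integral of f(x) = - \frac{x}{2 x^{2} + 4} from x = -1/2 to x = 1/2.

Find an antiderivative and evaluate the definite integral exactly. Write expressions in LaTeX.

The substitution u = \frac{3 x^{2}}{2} + 3 works: f is exactly (dF/du)*(du/dx) for that inner function.
F(x) = - \frac{\log{\left(\frac{3 x^{2}}{2} + 3 \right)}}{4} is an antiderivative of f.
Check: d/dx[- \frac{\log{\left(\frac{3 x^{2}}{2} + 3 \right)}}{4}] = - \frac{x}{2 x^{2} + 4} = f(x).
F(1/2) = - \frac{\log{\left(\frac{27}{8} \right)}}{4}; F(-1/2) = - \frac{\log{\left(\frac{27}{8} \right)}}{4}.
Integral = F(1/2) - F(-1/2) = 0.

Antiderivative: F(x) = - \frac{\log{\left(\frac{3 x^{2}}{2} + 3 \right)}}{4}; value = 0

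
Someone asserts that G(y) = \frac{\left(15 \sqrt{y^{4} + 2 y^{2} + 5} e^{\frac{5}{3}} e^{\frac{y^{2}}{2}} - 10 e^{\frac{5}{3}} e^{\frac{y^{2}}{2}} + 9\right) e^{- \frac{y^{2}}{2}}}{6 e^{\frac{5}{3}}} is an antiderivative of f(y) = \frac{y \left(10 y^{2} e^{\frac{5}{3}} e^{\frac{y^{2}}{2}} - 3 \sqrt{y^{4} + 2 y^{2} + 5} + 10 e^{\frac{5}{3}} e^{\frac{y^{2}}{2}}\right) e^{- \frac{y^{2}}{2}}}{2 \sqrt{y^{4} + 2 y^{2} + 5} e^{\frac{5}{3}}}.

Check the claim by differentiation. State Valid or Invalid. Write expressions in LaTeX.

d/dy[G] = \frac{\left(10 y^{3} e^{\frac{5}{3}} e^{\frac{y^{2}}{2}} - 3 y \sqrt{y^{4} + 2 y^{2} + 5} + 10 y e^{\frac{5}{3}} e^{\frac{y^{2}}{2}}\right) e^{- \frac{y^{2}}{2}}}{2 \sqrt{y^{4} + 2 y^{2} + 5} e^{\frac{5}{3}}}
This equals f(y) exactly, so the claim holds.

Valid. The derivative of G reproduces f.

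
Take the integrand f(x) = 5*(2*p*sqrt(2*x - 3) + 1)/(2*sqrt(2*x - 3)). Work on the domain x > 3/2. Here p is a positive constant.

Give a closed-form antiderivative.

Check any antiderivative F(x) by computing F'(x) and comparing it with f(x).
Check: d/dx[5*p*x + 5*sqrt(2*x - 3)/2] = (10*p*sqrt(2*x - 3) + 5)/(2*sqrt(2*x - 3)), which equals f(x).

An antiderivative is F(x) = 5*p*x + 5*sqrt(2*x - 3)/2.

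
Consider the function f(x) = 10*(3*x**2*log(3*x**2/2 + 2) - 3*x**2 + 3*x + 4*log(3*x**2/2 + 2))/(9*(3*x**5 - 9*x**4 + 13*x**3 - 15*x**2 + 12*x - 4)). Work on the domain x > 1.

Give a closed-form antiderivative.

f has the shape u'v + uv' for u = -20/(9*(2*x - 2)**2) and v = log(3*x**2/2 + 2) — it is the derivative of the product u*v.
Check: d/dx[-20*log(3*x**2/2 + 2)/(9*(2*x - 2)**2)] = (30*x**2*log(3*x**2/2 + 2) - 30*x**2 + 30*x + 40*log(3*x**2/2 + 2))/(27*x**5 - 81*x**4 + 117*x**3 - 135*x**2 + 108*x - 36), which equals f(x).

An antiderivative is F(x) = -20*log(3*x**2/2 + 2)/(9*(2*x - 2)**2).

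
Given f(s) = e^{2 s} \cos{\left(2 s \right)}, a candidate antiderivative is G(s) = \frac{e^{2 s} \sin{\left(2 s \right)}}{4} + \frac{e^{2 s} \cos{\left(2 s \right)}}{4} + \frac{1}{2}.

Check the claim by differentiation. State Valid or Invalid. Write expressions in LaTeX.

Valid - differentiating G returns exactly f.

d/ds[G] = e^{2 s} \cos{\left(2 s \right)}
This equals f(s) exactly, so the claim holds.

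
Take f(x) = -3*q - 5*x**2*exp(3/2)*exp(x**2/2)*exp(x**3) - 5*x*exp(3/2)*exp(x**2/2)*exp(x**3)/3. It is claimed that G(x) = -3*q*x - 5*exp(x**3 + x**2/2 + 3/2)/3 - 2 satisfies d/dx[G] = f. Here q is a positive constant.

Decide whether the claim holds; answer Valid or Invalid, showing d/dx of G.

Valid: G'(x) = f(x).

d/dx[G] = -3*q - 5*x**2*exp(3/2)*exp(x**2/2)*exp(x**3) - 5*x*exp(3/2)*exp(x**2/2)*exp(x**3)/3
This equals f(x) exactly, so the claim holds.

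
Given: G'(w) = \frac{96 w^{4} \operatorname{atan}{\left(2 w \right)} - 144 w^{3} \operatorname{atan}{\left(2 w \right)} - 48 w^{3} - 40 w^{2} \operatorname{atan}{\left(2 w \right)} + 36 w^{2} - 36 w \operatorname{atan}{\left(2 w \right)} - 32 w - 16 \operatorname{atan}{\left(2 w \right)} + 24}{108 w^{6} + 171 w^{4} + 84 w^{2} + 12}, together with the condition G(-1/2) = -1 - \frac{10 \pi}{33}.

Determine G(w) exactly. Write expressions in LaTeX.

G(w) = - \frac{9 w^{2} + 8 w \operatorname{atan}{\left(2 w \right)} - 6 \operatorname{atan}{\left(2 w \right)} + 6}{3 \left(3 w^{2} + 2\right)}

Check a candidate G(w) by differentiating: d/dw[G] must match the given G'(w).
A general antiderivative is \frac{2 \left(1 - \frac{4 w}{3}\right) \operatorname{atan}{\left(2 w \right)}}{3 w^{2} + 2} + C.
The condition gives C = -1 - \frac{10 \pi}{33} - (- \frac{10 \pi}{33}) = -1.
So G(w) = - \frac{9 w^{2} + 8 w \operatorname{atan}{\left(2 w \right)} - 6 \operatorname{atan}{\left(2 w \right)} + 6}{3 \left(3 w^{2} + 2\right)}.
Check: d/dw[- \frac{9 w^{2} + 8 w \operatorname{atan}{\left(2 w \right)} - 6 \operatorname{atan}{\left(2 w \right)} + 6}{3 \left(3 w^{2} + 2\right)}] = \frac{96 w^{4} \operatorname{atan}{\left(2 w \right)} - 144 w^{3} \operatorname{atan}{\left(2 w \right)} - 48 w^{3} - 40 w^{2} \operatorname{atan}{\left(2 w \right)} + 36 w^{2} - 36 w \operatorname{atan}{\left(2 w \right)} - 32 w - 16 \operatorname{atan}{\left(2 w \right)} + 24}{108 w^{6} + 171 w^{4} + 84 w^{2} + 12} = G'(w).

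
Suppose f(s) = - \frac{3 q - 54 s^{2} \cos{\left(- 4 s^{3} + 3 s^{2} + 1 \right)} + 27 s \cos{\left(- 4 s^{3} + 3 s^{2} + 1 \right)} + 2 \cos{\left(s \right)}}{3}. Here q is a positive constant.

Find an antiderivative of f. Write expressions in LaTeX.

Any candidate F(s) must reproduce f(s) exactly when differentiated.
Check: d/ds[- q s - \frac{2 \sin{\left(s \right)}}{3} - \frac{3 \sin{\left(- 4 s^{3} + 3 s^{2} + 1 \right)}}{2}] = - q + 18 s^{2} \cos{\left(- 4 s^{3} + 3 s^{2} + 1 \right)} - 9 s \cos{\left(- 4 s^{3} + 3 s^{2} + 1 \right)} - \frac{2 \cos{\left(s \right)}}{3}, which equals f(s).

An antiderivative is F(s) = - q s - \frac{2 \sin{\left(s \right)}}{3} - \frac{3 \sin{\left(- 4 s^{3} + 3 s^{2} + 1 \right)}}{2}.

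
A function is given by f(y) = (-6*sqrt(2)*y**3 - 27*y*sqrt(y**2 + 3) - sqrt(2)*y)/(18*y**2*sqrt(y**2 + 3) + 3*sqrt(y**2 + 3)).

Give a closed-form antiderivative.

Recover f(y) by differentiating a candidate F(y); any mismatch rules it out.
Check: d/dy[-sqrt(2)*sqrt(y**2 + 3)/3 - 3*log(2*y**2 + 1/3)/4] = (-6*sqrt(2)*y**3 - 27*y*sqrt(y**2 + 3) - sqrt(2)*y)/(18*y**2*sqrt(y**2 + 3) + 3*sqrt(y**2 + 3)) = f(y).

An antiderivative is F(y) = -sqrt(2)*sqrt(y**2 + 3)/3 - 3*log(2*y**2 + 1/3)/4.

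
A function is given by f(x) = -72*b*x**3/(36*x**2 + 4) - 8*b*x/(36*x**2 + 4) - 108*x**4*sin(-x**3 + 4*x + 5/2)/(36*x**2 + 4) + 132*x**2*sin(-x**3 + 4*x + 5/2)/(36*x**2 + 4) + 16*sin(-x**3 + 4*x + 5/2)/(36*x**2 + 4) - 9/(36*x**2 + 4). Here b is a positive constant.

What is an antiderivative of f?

Integrate term by term and add the pieces.
Check: d/dx[-b*x**2 - cos(-x**3 + 4*x + 5/2) - 3*atan(3*x)/4] = (-72*b*x**3 - 8*b*x - 108*x**4*sin(-x**3 + 4*x + 5/2) + 132*x**2*sin(-x**3 + 4*x + 5/2) + 16*sin(-x**3 + 4*x + 5/2) - 9)/(36*x**2 + 4), which equals f(x).

An antiderivative is F(x) = -b*x**2 - cos(-x**3 + 4*x + 5/2) - 3*atan(3*x)/4.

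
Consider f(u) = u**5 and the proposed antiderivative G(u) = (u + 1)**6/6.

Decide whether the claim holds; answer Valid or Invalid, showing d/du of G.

Invalid: d/du[G] - f = 5*u**4 + 10*u**3 + 10*u**2 + 5*u + 1, which is not 0.

d/du[G] = u**5 + 5*u**4 + 10*u**3 + 10*u**2 + 5*u + 1
d/du[G] - f(u) = 5*u**4 + 10*u**3 + 10*u**2 + 5*u + 1 != 0.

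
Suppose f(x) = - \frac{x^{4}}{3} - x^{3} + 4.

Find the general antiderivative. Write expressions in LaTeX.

F(x) = - \frac{x^{5}}{15} - \frac{x^{4}}{4} + 4 x + C

Integrate term by term and add the pieces.
Check: d/dx[- \frac{x^{5}}{15} - \frac{x^{4}}{4} + 4 x] = - \frac{x^{4}}{3} - x^{3} + 4 = f(x).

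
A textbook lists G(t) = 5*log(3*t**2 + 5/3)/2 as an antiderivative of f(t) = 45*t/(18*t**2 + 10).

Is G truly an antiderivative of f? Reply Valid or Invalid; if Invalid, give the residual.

d/dt[G] = 45*t/(9*t**2 + 5)
d/dt[G] - f(t) = 45*t/(18*t**2 + 10) != 0.

Invalid: d/dt[G] - f = 45*t/(18*t**2 + 10), which is not 0.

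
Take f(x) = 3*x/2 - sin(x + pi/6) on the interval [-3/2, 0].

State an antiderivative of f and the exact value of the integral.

The integrand splits into summands that can be handled one at a time.
F(x) = (3*x**2 + 4*cos(x + pi/6))/4 is an antiderivative of f.
Check: d/dx[(3*x**2 + 4*cos(x + pi/6))/4] = 3*x/2 - sin(x + pi/6) = f(x).
F(0) = sqrt(3)/2; F(-3/2) = sin(pi/3 + 3/2) + 27/16.
Integral = F(0) - F(-3/2) = -27/16 - sin(pi/3 + 3/2) + sqrt(3)/2.

Antiderivative: F(x) = (3*x**2 + 4*cos(x + pi/6))/4; value = -27/16 - sin(pi/3 + 3/2) + sqrt(3)/2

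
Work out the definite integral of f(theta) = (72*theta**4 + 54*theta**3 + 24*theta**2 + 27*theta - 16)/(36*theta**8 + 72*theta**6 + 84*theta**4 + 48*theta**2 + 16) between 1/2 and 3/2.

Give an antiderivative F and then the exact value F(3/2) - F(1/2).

Antiderivative: F(theta) = (-4*theta/3 - 3/4)/(2*theta**4 + 2*theta**2 + 4/3); value = 9920/18001

f has the shape u'v + uv' for u = 1/(2*theta**4 + 2*theta**2 + 4/3) and v = -4*theta/3 - 3/4 — it is the derivative of the product u*v.
F(theta) = (-4*theta/3 - 3/4)/(2*theta**4 + 2*theta**2 + 4/3) is an antiderivative of f.
Check: d/dtheta[(-4*theta/3 - 3/4)/(2*theta**4 + 2*theta**2 + 4/3)] = (72*theta**4 + 54*theta**3 + 24*theta**2 + 27*theta - 16)/(36*theta**8 + 72*theta**6 + 84*theta**4 + 48*theta**2 + 16) = f(theta).
F(3/2) = -66/383; F(1/2) = -34/47.
Integral = F(3/2) - F(1/2) = 9920/18001.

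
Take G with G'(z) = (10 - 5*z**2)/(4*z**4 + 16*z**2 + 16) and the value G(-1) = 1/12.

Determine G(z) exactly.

Recognize the product-rule pattern: G'(z) = u'v + uv' with u = 5*z/4, v = 1/(z**2 + 2), so integration by parts undoes it.
A general antiderivative is 5*z/(4*(z**2 + 2)) + C.
The condition gives C = 1/12 - (-5/12) = 1/2.
So G(z) = (2*z**2 + 5*z + 4)/(4*(z**2 + 2)).
Check: d/dz[(2*z**2 + 5*z + 4)/(4*(z**2 + 2))] = (10 - 5*z**2)/(4*z**4 + 16*z**2 + 16) = G'(z).

G(z) = (2*z**2 + 5*z + 4)/(4*(z**2 + 2))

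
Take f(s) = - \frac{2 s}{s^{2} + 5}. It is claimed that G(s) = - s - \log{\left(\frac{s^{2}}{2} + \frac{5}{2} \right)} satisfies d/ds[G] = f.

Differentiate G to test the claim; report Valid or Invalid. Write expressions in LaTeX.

Invalid: d/ds[G] - f = -1, which is not 0.

d/ds[G] = \frac{- s^{2} - 2 s - 5}{s^{2} + 5}
d/ds[G] - f(s) = -1 != 0.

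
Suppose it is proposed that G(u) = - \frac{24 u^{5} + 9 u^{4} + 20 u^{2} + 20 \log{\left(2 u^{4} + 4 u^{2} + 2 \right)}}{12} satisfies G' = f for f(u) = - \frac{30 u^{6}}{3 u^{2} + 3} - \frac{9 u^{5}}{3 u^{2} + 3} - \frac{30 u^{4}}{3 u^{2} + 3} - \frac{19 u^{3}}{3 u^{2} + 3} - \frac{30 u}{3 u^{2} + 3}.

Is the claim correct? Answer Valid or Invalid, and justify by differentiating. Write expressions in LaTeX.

Valid: G'(u) = f(u).

d/du[G] = \frac{- 30 u^{6} - 9 u^{5} - 30 u^{4} - 19 u^{3} - 30 u}{3 u^{2} + 3}
This equals f(u) exactly, so the claim holds.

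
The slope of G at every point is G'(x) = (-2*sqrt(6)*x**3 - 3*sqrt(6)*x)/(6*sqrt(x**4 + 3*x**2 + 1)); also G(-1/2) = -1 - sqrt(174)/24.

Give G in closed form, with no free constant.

G(x) = sqrt(3)*(-sqrt(2)*sqrt(x**4 + 3*x**2 + 1) - 2*sqrt(3))/6

G'(x) matches the chain-rule pattern g'(h)*h' with inner function h(x) = 2*x**4/3 + 2*x**2 + 2/3; substituting u = h(x) collapses the integral.
A general antiderivative is -sqrt(2*x**4/3 + 2*x**2 + 2/3)/2 + C.
The condition gives C = -1 - sqrt(174)/24 - (-sqrt(174)/24) = -1.
So G(x) = sqrt(3)*(-sqrt(2)*sqrt(x**4 + 3*x**2 + 1) - 2*sqrt(3))/6.
Check: d/dx[sqrt(3)*(-sqrt(2)*sqrt(x**4 + 3*x**2 + 1) - 2*sqrt(3))/6] = (-2*sqrt(6)*x**3 - 3*sqrt(6)*x)/(6*sqrt(x**4 + 3*x**2 + 1)) = G'(x).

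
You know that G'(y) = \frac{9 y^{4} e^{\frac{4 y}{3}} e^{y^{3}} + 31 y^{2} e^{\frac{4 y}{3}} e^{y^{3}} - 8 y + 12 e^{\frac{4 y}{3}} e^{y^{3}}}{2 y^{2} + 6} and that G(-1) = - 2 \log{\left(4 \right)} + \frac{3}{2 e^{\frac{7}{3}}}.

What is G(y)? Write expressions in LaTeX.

G(y) = \frac{3 e^{y^{3} + \frac{4 y}{3}} - 4 \log{\left(y^{2} + 3 \right)}}{2}

Since d/dy undoes antidifferentiation here, G(y) must give back the stated G'(y).
A general antiderivative is \frac{3 e^{y^{3} + \frac{4 y}{3}}}{2} - 2 \log{\left(y^{2} + 3 \right)} + C.
The condition gives C = - 2 \log{\left(4 \right)} + \frac{3}{2 e^{\frac{7}{3}}} - (- 2 \log{\left(4 \right)} + \frac{3}{2 e^{\frac{7}{3}}}) = 0.
So G(y) = \frac{3 e^{y^{3} + \frac{4 y}{3}} - 4 \log{\left(y^{2} + 3 \right)}}{2}.
Check: d/dy[\frac{3 e^{y^{3} + \frac{4 y}{3}} - 4 \log{\left(y^{2} + 3 \right)}}{2}] = \frac{9 y^{4} e^{\frac{4 y}{3}} e^{y^{3}} + 31 y^{2} e^{\frac{4 y}{3}} e^{y^{3}} - 8 y + 12 e^{\frac{4 y}{3}} e^{y^{3}}}{2 y^{2} + 6} = G'(y).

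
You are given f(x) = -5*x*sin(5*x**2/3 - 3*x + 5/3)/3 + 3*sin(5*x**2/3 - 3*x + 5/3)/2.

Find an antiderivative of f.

An antiderivative is F(x) = cos(5*x**2/3 - 3*x + 5/3)/2.

f matches the chain-rule pattern g'(h)*h' with inner function h(x) = 5*x**2/3 - 3*x + 5/3; substituting u = h(x) collapses the integral.
Check: d/dx[cos(5*x**2/3 - 3*x + 5/3)/2] = -5*x*sin(5*x**2/3 - 3*x + 5/3)/3 + 3*sin(5*x**2/3 - 3*x + 5/3)/2 = f(x).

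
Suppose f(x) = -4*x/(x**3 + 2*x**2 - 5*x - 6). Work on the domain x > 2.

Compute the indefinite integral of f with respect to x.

F(x) = 2*(-4*log(x - 2) - 5*log(x + 1) + 9*log(x + 3))/15 + C

The denominator factors as (x - 2)*(x + 1)*(x + 3); partial fractions split f into directly integrable pieces: 6/(5*(x + 3)) - 2/(3*(x + 1)) - 8/(15*(x - 2)).
Check: d/dx[2*(-4*log(x - 2) - 5*log(x + 1) + 9*log(x + 3))/15] = -4*x/(x**3 + 2*x**2 - 5*x - 6) = f(x).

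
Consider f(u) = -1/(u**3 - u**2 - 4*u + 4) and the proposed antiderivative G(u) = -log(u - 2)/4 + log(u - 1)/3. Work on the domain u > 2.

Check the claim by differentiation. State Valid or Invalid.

d/du[G] = (u - 5)/(12*u**2 - 36*u + 24)
d/du[G] - f(u) = 1/(12*u + 24) != 0.

Invalid: d/du[G] - f = 1/(12*u + 24), which is not 0.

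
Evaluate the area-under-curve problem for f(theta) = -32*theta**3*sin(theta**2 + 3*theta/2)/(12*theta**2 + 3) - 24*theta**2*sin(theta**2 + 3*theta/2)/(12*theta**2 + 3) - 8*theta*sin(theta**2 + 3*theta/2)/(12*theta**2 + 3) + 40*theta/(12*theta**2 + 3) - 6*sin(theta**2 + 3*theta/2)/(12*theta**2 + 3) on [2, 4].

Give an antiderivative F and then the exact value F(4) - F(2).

Antiderivative: F(theta) = 5*log(4*theta**2 + 1)/3 + 4*cos(theta**2 + 3*theta/2)/3; value = -5*log(17)/3 + 4*cos(22)/3 - 4*cos(7)/3 + 5*log(65)/3

Integrate term by term and add the pieces.
F(theta) = 5*log(4*theta**2 + 1)/3 + 4*cos(theta**2 + 3*theta/2)/3 is an antiderivative of f.
Check: d/dtheta[5*log(4*theta**2 + 1)/3 + 4*cos(theta**2 + 3*theta/2)/3] = (-32*theta**3*sin(theta**2 + 3*theta/2) - 24*theta**2*sin(theta**2 + 3*theta/2) - 8*theta*sin(theta**2 + 3*theta/2) + 40*theta - 6*sin(theta**2 + 3*theta/2))/(12*theta**2 + 3), which equals f(theta).
F(4) = 4*cos(22)/3 + 5*log(65)/3; F(2) = 4*cos(7)/3 + 5*log(17)/3.
Integral = F(4) - F(2) = -5*log(17)/3 + 4*cos(22)/3 - 4*cos(7)/3 + 5*log(65)/3.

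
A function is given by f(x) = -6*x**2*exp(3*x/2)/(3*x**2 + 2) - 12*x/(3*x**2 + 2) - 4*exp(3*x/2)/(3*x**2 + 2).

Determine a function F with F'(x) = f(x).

An antiderivative is F(x) = 2*(-2*exp(3*x/2) - 3*log(3*x**2 + 2))/3.

Integrate term by term and add the pieces.
Check: d/dx[2*(-2*exp(3*x/2) - 3*log(3*x**2 + 2))/3] = (-6*x**2*exp(3*x/2) - 12*x - 4*exp(3*x/2))/(3*x**2 + 2), which equals f(x).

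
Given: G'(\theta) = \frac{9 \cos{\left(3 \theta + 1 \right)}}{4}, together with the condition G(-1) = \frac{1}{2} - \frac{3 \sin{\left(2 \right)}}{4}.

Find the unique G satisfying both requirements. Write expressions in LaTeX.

Any candidate G(\theta) must reproduce the stated G'(\theta) exactly.
A general antiderivative is \frac{3 \sin{\left(3 \theta + 1 \right)}}{4} + C.
The condition gives C = \frac{1}{2} - \frac{3 \sin{\left(2 \right)}}{4} - (- \frac{3 \sin{\left(2 \right)}}{4}) = \frac{1}{2}.
So G(\theta) = \frac{3 \sin{\left(3 \theta + 1 \right)} + 2}{4}.
Check: d/d\theta[\frac{3 \sin{\left(3 \theta + 1 \right)} + 2}{4}] = \frac{9 \cos{\left(3 \theta + 1 \right)}}{4} = G'(\theta).

G(\theta) = \frac{3 \sin{\left(3 \theta + 1 \right)} + 2}{4}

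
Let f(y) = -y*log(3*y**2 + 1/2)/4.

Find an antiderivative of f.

Differentiate the proposed F(y) back; it has to land on f(y) exactly.
Check: d/dy[-y**2*log(3*y**2 + 1/2)/8 + y**2/8 - log(6*y**2 + 1)/48] = -y*log(3*y**2 + 1/2)/4 = f(y).

An antiderivative is F(y) = -y**2*log(3*y**2 + 1/2)/8 + y**2/8 - log(6*y**2 + 1)/48.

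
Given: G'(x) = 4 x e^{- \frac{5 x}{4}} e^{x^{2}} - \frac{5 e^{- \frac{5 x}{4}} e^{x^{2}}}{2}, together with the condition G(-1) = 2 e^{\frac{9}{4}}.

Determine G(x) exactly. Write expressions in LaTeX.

G'(x) matches the chain-rule pattern g'(h)*h' with inner function h(x) = x^{2} - \frac{5 x}{4}; substituting u = h(x) collapses the integral.
A general antiderivative is 2 e^{x^{2} - \frac{5 x}{4}} + C.
The condition gives C = 2 e^{\frac{9}{4}} - (2 e^{\frac{9}{4}}) = 0.
So G(x) = 2 e^{- \frac{5 x}{4}} e^{x^{2}}.
Check: d/dx[2 e^{- \frac{5 x}{4}} e^{x^{2}}] = \frac{\left(8 x e^{x^{2}} - 5 e^{x^{2}}\right) e^{- \frac{5 x}{4}}}{2}, which equals G'(x).

G(x) = 2 e^{- \frac{5 x}{4}} e^{x^{2}}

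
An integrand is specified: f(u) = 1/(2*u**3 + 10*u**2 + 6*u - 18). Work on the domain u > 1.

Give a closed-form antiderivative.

An antiderivative is F(u) = -(-u*log(u - 1) + u*log(u + 3) - 3*log(u - 1) + 3*log(u + 3) - 4)/(32*(u + 3)).

Factor the denominator (2*(u - 1)*(u + 3)**2) and decompose: f = -1/(32*(u + 3)) - 1/(8*(u + 3)**2) + 1/(32*(u - 1)); each piece integrates to a log, atan, or power term.
Check: d/du[-(-u*log(u - 1) + u*log(u + 3) - 3*log(u - 1) + 3*log(u + 3) - 4)/(32*(u + 3))] = 1/(2*u**3 + 10*u**2 + 6*u - 18) = f(u).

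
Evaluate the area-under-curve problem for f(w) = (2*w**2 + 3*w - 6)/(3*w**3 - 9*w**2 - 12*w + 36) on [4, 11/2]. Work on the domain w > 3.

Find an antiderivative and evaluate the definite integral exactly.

Antiderivative: F(w) = (21*log(w - 3) - 10*log(w - 2) - log(w + 2))/15; value = -2*log(7/2)/3 - log(15/2)/15 + log(6)/15 + 2*log(2)/3 + 7*log(5/2)/5

Factor the denominator (3*(w - 3)*(w - 2)*(w + 2)) and decompose: f = -1/(15*(w + 2)) - 2/(3*(w - 2)) + 7/(5*(w - 3)); each piece integrates to a log, atan, or power term.
F(w) = (21*log(w - 3) - 10*log(w - 2) - log(w + 2))/15 is an antiderivative of f.
Check: d/dw[(21*log(w - 3) - 10*log(w - 2) - log(w + 2))/15] = (2*w**2 + 3*w - 6)/(3*w**3 - 9*w**2 - 12*w + 36) = f(w).
F(11/2) = -2*log(7/2)/3 - log(15/2)/15 + 7*log(5/2)/5; F(4) = -2*log(2)/3 - log(6)/15.
Integral = F(11/2) - F(4) = -2*log(7/2)/3 - log(15/2)/15 + log(6)/15 + 2*log(2)/3 + 7*log(5/2)/5.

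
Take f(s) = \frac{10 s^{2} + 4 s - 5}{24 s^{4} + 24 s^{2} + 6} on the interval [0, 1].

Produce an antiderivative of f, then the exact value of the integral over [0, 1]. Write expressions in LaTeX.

Recognize the product-rule pattern: f = u'v + uv' with u = \frac{1}{3 s^{2} + \frac{3}{2}}, v = - \frac{5 s}{4} - \frac{1}{4}, so integration by parts undoes it.
F(s) = \frac{- 5 s - 1}{6 \left(2 s^{2} + 1\right)} is an antiderivative of f.
Check: d/ds[\frac{- 5 s - 1}{6 \left(2 s^{2} + 1\right)}] = \frac{10 s^{2} + 4 s - 5}{24 s^{4} + 24 s^{2} + 6} = f(s).
F(1) = - \frac{1}{3}; F(0) = - \frac{1}{6}.
Integral = F(1) - F(0) = - \frac{1}{6}.

Antiderivative: F(s) = \frac{- 5 s - 1}{6 \left(2 s^{2} + 1\right)}; value = - \frac{1}{6}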